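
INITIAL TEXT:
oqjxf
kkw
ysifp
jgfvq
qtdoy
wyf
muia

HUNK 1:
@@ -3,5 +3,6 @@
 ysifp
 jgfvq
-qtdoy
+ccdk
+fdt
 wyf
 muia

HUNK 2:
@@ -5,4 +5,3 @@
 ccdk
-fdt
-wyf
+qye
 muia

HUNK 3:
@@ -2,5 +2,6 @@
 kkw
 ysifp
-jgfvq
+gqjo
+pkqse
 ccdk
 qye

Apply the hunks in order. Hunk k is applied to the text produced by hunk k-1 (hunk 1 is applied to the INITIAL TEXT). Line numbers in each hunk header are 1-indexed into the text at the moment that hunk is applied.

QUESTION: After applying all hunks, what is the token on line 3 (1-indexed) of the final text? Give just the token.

Answer: ysifp

Derivation:
Hunk 1: at line 3 remove [qtdoy] add [ccdk,fdt] -> 8 lines: oqjxf kkw ysifp jgfvq ccdk fdt wyf muia
Hunk 2: at line 5 remove [fdt,wyf] add [qye] -> 7 lines: oqjxf kkw ysifp jgfvq ccdk qye muia
Hunk 3: at line 2 remove [jgfvq] add [gqjo,pkqse] -> 8 lines: oqjxf kkw ysifp gqjo pkqse ccdk qye muia
Final line 3: ysifp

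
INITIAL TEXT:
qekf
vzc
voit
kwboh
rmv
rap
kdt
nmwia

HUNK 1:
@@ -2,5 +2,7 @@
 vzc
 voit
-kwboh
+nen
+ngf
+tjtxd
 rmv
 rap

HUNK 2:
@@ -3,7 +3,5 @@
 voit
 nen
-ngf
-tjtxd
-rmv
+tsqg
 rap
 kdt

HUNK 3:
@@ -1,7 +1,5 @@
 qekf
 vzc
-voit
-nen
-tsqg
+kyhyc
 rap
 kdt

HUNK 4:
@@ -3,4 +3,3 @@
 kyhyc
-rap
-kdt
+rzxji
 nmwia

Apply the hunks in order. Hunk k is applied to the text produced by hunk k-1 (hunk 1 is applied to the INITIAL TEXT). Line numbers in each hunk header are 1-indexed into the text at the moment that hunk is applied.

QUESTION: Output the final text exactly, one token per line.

Hunk 1: at line 2 remove [kwboh] add [nen,ngf,tjtxd] -> 10 lines: qekf vzc voit nen ngf tjtxd rmv rap kdt nmwia
Hunk 2: at line 3 remove [ngf,tjtxd,rmv] add [tsqg] -> 8 lines: qekf vzc voit nen tsqg rap kdt nmwia
Hunk 3: at line 1 remove [voit,nen,tsqg] add [kyhyc] -> 6 lines: qekf vzc kyhyc rap kdt nmwia
Hunk 4: at line 3 remove [rap,kdt] add [rzxji] -> 5 lines: qekf vzc kyhyc rzxji nmwia

Answer: qekf
vzc
kyhyc
rzxji
nmwia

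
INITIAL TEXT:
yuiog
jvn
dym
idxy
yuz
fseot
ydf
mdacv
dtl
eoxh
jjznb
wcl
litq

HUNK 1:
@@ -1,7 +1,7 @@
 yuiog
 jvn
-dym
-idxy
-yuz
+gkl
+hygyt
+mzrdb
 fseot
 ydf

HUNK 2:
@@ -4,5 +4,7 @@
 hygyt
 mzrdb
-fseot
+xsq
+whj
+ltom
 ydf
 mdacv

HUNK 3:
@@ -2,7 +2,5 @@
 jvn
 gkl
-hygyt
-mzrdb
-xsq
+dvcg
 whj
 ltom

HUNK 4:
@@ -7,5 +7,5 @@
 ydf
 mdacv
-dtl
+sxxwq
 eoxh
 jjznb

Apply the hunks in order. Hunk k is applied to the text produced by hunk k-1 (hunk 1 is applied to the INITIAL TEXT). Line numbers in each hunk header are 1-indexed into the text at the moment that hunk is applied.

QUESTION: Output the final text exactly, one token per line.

Hunk 1: at line 1 remove [dym,idxy,yuz] add [gkl,hygyt,mzrdb] -> 13 lines: yuiog jvn gkl hygyt mzrdb fseot ydf mdacv dtl eoxh jjznb wcl litq
Hunk 2: at line 4 remove [fseot] add [xsq,whj,ltom] -> 15 lines: yuiog jvn gkl hygyt mzrdb xsq whj ltom ydf mdacv dtl eoxh jjznb wcl litq
Hunk 3: at line 2 remove [hygyt,mzrdb,xsq] add [dvcg] -> 13 lines: yuiog jvn gkl dvcg whj ltom ydf mdacv dtl eoxh jjznb wcl litq
Hunk 4: at line 7 remove [dtl] add [sxxwq] -> 13 lines: yuiog jvn gkl dvcg whj ltom ydf mdacv sxxwq eoxh jjznb wcl litq

Answer: yuiog
jvn
gkl
dvcg
whj
ltom
ydf
mdacv
sxxwq
eoxh
jjznb
wcl
litq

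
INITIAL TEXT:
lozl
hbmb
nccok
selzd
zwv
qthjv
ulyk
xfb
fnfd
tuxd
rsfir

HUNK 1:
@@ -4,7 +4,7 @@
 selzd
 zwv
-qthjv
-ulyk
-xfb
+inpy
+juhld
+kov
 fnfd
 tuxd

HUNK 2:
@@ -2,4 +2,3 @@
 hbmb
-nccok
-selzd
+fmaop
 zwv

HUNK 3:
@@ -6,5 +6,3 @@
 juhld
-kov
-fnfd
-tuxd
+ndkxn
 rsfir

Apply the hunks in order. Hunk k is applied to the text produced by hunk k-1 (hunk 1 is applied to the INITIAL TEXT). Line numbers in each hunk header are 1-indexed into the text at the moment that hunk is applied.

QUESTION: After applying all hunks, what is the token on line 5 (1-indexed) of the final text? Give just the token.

Answer: inpy

Derivation:
Hunk 1: at line 4 remove [qthjv,ulyk,xfb] add [inpy,juhld,kov] -> 11 lines: lozl hbmb nccok selzd zwv inpy juhld kov fnfd tuxd rsfir
Hunk 2: at line 2 remove [nccok,selzd] add [fmaop] -> 10 lines: lozl hbmb fmaop zwv inpy juhld kov fnfd tuxd rsfir
Hunk 3: at line 6 remove [kov,fnfd,tuxd] add [ndkxn] -> 8 lines: lozl hbmb fmaop zwv inpy juhld ndkxn rsfir
Final line 5: inpy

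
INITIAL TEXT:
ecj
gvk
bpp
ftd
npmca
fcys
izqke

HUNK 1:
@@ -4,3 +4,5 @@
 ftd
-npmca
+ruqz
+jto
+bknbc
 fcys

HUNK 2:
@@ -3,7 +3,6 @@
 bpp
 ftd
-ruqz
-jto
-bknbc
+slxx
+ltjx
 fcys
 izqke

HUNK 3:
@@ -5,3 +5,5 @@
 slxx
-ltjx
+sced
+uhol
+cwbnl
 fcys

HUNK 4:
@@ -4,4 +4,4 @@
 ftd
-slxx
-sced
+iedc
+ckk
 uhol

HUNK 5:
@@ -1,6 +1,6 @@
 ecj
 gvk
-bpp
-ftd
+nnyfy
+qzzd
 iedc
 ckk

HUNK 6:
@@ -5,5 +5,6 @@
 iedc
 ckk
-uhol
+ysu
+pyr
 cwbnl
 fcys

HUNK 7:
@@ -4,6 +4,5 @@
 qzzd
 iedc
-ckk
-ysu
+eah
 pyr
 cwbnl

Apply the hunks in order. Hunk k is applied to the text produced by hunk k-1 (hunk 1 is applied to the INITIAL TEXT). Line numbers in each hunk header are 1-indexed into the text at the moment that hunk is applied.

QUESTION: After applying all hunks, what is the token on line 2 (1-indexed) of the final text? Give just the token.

Answer: gvk

Derivation:
Hunk 1: at line 4 remove [npmca] add [ruqz,jto,bknbc] -> 9 lines: ecj gvk bpp ftd ruqz jto bknbc fcys izqke
Hunk 2: at line 3 remove [ruqz,jto,bknbc] add [slxx,ltjx] -> 8 lines: ecj gvk bpp ftd slxx ltjx fcys izqke
Hunk 3: at line 5 remove [ltjx] add [sced,uhol,cwbnl] -> 10 lines: ecj gvk bpp ftd slxx sced uhol cwbnl fcys izqke
Hunk 4: at line 4 remove [slxx,sced] add [iedc,ckk] -> 10 lines: ecj gvk bpp ftd iedc ckk uhol cwbnl fcys izqke
Hunk 5: at line 1 remove [bpp,ftd] add [nnyfy,qzzd] -> 10 lines: ecj gvk nnyfy qzzd iedc ckk uhol cwbnl fcys izqke
Hunk 6: at line 5 remove [uhol] add [ysu,pyr] -> 11 lines: ecj gvk nnyfy qzzd iedc ckk ysu pyr cwbnl fcys izqke
Hunk 7: at line 4 remove [ckk,ysu] add [eah] -> 10 lines: ecj gvk nnyfy qzzd iedc eah pyr cwbnl fcys izqke
Final line 2: gvk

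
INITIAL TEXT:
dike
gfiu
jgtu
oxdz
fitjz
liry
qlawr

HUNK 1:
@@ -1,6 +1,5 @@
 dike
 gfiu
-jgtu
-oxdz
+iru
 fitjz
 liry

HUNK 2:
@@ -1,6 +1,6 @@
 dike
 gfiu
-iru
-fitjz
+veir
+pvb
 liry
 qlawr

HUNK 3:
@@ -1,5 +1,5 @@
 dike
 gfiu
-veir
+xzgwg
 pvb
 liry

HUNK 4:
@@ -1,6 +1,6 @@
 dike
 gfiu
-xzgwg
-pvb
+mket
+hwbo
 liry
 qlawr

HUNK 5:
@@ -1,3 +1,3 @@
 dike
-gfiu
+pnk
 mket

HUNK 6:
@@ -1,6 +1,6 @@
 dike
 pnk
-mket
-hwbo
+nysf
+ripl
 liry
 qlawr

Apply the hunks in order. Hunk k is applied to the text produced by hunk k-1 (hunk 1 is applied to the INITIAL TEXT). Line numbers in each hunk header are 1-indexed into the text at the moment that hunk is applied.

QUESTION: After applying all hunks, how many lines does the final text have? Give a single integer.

Hunk 1: at line 1 remove [jgtu,oxdz] add [iru] -> 6 lines: dike gfiu iru fitjz liry qlawr
Hunk 2: at line 1 remove [iru,fitjz] add [veir,pvb] -> 6 lines: dike gfiu veir pvb liry qlawr
Hunk 3: at line 1 remove [veir] add [xzgwg] -> 6 lines: dike gfiu xzgwg pvb liry qlawr
Hunk 4: at line 1 remove [xzgwg,pvb] add [mket,hwbo] -> 6 lines: dike gfiu mket hwbo liry qlawr
Hunk 5: at line 1 remove [gfiu] add [pnk] -> 6 lines: dike pnk mket hwbo liry qlawr
Hunk 6: at line 1 remove [mket,hwbo] add [nysf,ripl] -> 6 lines: dike pnk nysf ripl liry qlawr
Final line count: 6

Answer: 6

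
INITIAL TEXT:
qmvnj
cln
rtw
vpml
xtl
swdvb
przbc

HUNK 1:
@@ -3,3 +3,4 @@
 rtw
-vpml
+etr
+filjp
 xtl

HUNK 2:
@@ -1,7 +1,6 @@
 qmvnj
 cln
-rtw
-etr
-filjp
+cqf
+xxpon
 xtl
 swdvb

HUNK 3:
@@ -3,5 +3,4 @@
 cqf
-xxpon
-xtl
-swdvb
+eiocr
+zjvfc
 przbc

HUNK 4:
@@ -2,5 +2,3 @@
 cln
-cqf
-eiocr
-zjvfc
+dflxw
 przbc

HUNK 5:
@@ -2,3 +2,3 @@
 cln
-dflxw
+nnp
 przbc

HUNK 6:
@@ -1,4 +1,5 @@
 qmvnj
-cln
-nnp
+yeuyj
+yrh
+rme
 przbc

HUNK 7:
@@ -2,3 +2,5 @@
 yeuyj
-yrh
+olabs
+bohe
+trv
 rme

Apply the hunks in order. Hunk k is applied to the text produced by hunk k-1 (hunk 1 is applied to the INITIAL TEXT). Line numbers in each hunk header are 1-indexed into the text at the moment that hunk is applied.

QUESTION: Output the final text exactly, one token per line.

Hunk 1: at line 3 remove [vpml] add [etr,filjp] -> 8 lines: qmvnj cln rtw etr filjp xtl swdvb przbc
Hunk 2: at line 1 remove [rtw,etr,filjp] add [cqf,xxpon] -> 7 lines: qmvnj cln cqf xxpon xtl swdvb przbc
Hunk 3: at line 3 remove [xxpon,xtl,swdvb] add [eiocr,zjvfc] -> 6 lines: qmvnj cln cqf eiocr zjvfc przbc
Hunk 4: at line 2 remove [cqf,eiocr,zjvfc] add [dflxw] -> 4 lines: qmvnj cln dflxw przbc
Hunk 5: at line 2 remove [dflxw] add [nnp] -> 4 lines: qmvnj cln nnp przbc
Hunk 6: at line 1 remove [cln,nnp] add [yeuyj,yrh,rme] -> 5 lines: qmvnj yeuyj yrh rme przbc
Hunk 7: at line 2 remove [yrh] add [olabs,bohe,trv] -> 7 lines: qmvnj yeuyj olabs bohe trv rme przbc

Answer: qmvnj
yeuyj
olabs
bohe
trv
rme
przbc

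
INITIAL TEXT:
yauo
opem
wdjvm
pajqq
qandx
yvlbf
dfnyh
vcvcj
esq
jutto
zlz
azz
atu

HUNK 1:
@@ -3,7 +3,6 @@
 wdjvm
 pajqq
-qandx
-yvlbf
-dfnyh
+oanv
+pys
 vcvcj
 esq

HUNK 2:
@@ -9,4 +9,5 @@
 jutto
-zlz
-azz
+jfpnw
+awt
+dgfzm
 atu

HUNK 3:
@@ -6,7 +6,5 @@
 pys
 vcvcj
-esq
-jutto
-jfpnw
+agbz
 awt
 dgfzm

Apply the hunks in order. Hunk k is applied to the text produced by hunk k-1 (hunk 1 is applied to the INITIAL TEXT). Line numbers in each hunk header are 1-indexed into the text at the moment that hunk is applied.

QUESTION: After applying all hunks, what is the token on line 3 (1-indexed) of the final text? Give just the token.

Answer: wdjvm

Derivation:
Hunk 1: at line 3 remove [qandx,yvlbf,dfnyh] add [oanv,pys] -> 12 lines: yauo opem wdjvm pajqq oanv pys vcvcj esq jutto zlz azz atu
Hunk 2: at line 9 remove [zlz,azz] add [jfpnw,awt,dgfzm] -> 13 lines: yauo opem wdjvm pajqq oanv pys vcvcj esq jutto jfpnw awt dgfzm atu
Hunk 3: at line 6 remove [esq,jutto,jfpnw] add [agbz] -> 11 lines: yauo opem wdjvm pajqq oanv pys vcvcj agbz awt dgfzm atu
Final line 3: wdjvm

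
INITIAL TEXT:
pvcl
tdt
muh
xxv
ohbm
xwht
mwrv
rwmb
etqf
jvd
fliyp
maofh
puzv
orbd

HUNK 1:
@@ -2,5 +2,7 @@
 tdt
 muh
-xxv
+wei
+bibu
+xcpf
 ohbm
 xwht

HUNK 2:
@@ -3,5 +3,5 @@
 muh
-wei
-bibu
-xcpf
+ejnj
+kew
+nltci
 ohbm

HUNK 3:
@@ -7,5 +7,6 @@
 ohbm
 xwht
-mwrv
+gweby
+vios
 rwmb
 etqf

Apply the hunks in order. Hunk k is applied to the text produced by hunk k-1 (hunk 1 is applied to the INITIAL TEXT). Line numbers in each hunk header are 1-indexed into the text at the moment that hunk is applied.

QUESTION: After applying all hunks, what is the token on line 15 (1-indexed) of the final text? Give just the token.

Answer: maofh

Derivation:
Hunk 1: at line 2 remove [xxv] add [wei,bibu,xcpf] -> 16 lines: pvcl tdt muh wei bibu xcpf ohbm xwht mwrv rwmb etqf jvd fliyp maofh puzv orbd
Hunk 2: at line 3 remove [wei,bibu,xcpf] add [ejnj,kew,nltci] -> 16 lines: pvcl tdt muh ejnj kew nltci ohbm xwht mwrv rwmb etqf jvd fliyp maofh puzv orbd
Hunk 3: at line 7 remove [mwrv] add [gweby,vios] -> 17 lines: pvcl tdt muh ejnj kew nltci ohbm xwht gweby vios rwmb etqf jvd fliyp maofh puzv orbd
Final line 15: maofh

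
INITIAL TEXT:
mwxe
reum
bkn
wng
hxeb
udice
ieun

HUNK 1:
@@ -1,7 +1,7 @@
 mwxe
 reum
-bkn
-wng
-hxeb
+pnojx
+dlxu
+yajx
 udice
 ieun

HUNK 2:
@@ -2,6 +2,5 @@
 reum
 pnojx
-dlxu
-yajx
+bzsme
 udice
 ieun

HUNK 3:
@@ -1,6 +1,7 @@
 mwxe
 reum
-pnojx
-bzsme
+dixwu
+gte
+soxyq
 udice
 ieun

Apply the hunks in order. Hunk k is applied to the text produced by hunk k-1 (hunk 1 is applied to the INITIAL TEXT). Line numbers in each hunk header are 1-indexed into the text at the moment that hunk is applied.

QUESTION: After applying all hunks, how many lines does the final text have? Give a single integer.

Answer: 7

Derivation:
Hunk 1: at line 1 remove [bkn,wng,hxeb] add [pnojx,dlxu,yajx] -> 7 lines: mwxe reum pnojx dlxu yajx udice ieun
Hunk 2: at line 2 remove [dlxu,yajx] add [bzsme] -> 6 lines: mwxe reum pnojx bzsme udice ieun
Hunk 3: at line 1 remove [pnojx,bzsme] add [dixwu,gte,soxyq] -> 7 lines: mwxe reum dixwu gte soxyq udice ieun
Final line count: 7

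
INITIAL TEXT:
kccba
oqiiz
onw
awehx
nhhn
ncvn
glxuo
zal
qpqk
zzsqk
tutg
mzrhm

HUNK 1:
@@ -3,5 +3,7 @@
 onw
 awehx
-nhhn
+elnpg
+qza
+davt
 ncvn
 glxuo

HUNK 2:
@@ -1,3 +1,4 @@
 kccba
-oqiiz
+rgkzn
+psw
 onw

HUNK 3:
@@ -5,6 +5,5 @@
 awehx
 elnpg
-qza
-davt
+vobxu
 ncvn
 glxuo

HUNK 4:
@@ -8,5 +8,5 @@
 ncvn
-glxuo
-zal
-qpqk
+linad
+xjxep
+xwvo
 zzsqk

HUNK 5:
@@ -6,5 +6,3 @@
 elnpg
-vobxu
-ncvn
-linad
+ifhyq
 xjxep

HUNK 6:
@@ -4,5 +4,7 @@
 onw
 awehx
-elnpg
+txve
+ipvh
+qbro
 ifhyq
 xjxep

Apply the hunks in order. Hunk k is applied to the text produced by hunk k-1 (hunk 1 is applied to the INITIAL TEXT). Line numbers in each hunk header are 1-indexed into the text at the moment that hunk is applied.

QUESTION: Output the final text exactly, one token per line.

Answer: kccba
rgkzn
psw
onw
awehx
txve
ipvh
qbro
ifhyq
xjxep
xwvo
zzsqk
tutg
mzrhm

Derivation:
Hunk 1: at line 3 remove [nhhn] add [elnpg,qza,davt] -> 14 lines: kccba oqiiz onw awehx elnpg qza davt ncvn glxuo zal qpqk zzsqk tutg mzrhm
Hunk 2: at line 1 remove [oqiiz] add [rgkzn,psw] -> 15 lines: kccba rgkzn psw onw awehx elnpg qza davt ncvn glxuo zal qpqk zzsqk tutg mzrhm
Hunk 3: at line 5 remove [qza,davt] add [vobxu] -> 14 lines: kccba rgkzn psw onw awehx elnpg vobxu ncvn glxuo zal qpqk zzsqk tutg mzrhm
Hunk 4: at line 8 remove [glxuo,zal,qpqk] add [linad,xjxep,xwvo] -> 14 lines: kccba rgkzn psw onw awehx elnpg vobxu ncvn linad xjxep xwvo zzsqk tutg mzrhm
Hunk 5: at line 6 remove [vobxu,ncvn,linad] add [ifhyq] -> 12 lines: kccba rgkzn psw onw awehx elnpg ifhyq xjxep xwvo zzsqk tutg mzrhm
Hunk 6: at line 4 remove [elnpg] add [txve,ipvh,qbro] -> 14 lines: kccba rgkzn psw onw awehx txve ipvh qbro ifhyq xjxep xwvo zzsqk tutg mzrhm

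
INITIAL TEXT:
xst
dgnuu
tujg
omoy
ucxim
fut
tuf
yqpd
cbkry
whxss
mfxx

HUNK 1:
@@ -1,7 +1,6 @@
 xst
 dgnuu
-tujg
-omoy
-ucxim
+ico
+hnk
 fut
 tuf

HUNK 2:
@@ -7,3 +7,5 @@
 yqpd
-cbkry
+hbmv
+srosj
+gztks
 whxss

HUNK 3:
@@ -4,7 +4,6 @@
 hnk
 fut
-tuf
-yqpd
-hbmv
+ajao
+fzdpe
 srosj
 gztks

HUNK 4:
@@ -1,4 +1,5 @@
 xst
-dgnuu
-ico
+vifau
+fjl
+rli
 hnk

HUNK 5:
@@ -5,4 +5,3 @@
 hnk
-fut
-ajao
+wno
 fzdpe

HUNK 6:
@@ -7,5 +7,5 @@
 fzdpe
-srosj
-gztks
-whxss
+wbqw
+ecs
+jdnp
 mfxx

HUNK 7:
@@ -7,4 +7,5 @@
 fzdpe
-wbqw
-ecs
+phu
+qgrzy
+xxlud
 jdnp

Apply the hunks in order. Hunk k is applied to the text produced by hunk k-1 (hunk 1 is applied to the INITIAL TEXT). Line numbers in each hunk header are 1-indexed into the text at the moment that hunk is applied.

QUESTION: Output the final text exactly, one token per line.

Hunk 1: at line 1 remove [tujg,omoy,ucxim] add [ico,hnk] -> 10 lines: xst dgnuu ico hnk fut tuf yqpd cbkry whxss mfxx
Hunk 2: at line 7 remove [cbkry] add [hbmv,srosj,gztks] -> 12 lines: xst dgnuu ico hnk fut tuf yqpd hbmv srosj gztks whxss mfxx
Hunk 3: at line 4 remove [tuf,yqpd,hbmv] add [ajao,fzdpe] -> 11 lines: xst dgnuu ico hnk fut ajao fzdpe srosj gztks whxss mfxx
Hunk 4: at line 1 remove [dgnuu,ico] add [vifau,fjl,rli] -> 12 lines: xst vifau fjl rli hnk fut ajao fzdpe srosj gztks whxss mfxx
Hunk 5: at line 5 remove [fut,ajao] add [wno] -> 11 lines: xst vifau fjl rli hnk wno fzdpe srosj gztks whxss mfxx
Hunk 6: at line 7 remove [srosj,gztks,whxss] add [wbqw,ecs,jdnp] -> 11 lines: xst vifau fjl rli hnk wno fzdpe wbqw ecs jdnp mfxx
Hunk 7: at line 7 remove [wbqw,ecs] add [phu,qgrzy,xxlud] -> 12 lines: xst vifau fjl rli hnk wno fzdpe phu qgrzy xxlud jdnp mfxx

Answer: xst
vifau
fjl
rli
hnk
wno
fzdpe
phu
qgrzy
xxlud
jdnp
mfxx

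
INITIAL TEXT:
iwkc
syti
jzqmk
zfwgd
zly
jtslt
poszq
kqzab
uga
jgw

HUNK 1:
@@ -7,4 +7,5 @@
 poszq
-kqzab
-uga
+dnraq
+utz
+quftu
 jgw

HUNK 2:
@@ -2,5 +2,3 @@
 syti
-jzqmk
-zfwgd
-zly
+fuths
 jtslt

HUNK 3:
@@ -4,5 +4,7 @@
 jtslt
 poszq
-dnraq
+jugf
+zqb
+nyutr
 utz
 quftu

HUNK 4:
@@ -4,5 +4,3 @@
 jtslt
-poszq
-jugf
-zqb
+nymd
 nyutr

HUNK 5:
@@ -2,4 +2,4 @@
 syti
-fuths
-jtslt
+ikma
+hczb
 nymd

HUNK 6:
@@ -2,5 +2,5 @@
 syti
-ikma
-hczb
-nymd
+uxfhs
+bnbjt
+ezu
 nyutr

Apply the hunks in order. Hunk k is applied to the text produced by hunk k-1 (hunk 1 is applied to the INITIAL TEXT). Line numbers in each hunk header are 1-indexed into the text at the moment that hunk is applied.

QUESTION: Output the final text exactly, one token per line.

Answer: iwkc
syti
uxfhs
bnbjt
ezu
nyutr
utz
quftu
jgw

Derivation:
Hunk 1: at line 7 remove [kqzab,uga] add [dnraq,utz,quftu] -> 11 lines: iwkc syti jzqmk zfwgd zly jtslt poszq dnraq utz quftu jgw
Hunk 2: at line 2 remove [jzqmk,zfwgd,zly] add [fuths] -> 9 lines: iwkc syti fuths jtslt poszq dnraq utz quftu jgw
Hunk 3: at line 4 remove [dnraq] add [jugf,zqb,nyutr] -> 11 lines: iwkc syti fuths jtslt poszq jugf zqb nyutr utz quftu jgw
Hunk 4: at line 4 remove [poszq,jugf,zqb] add [nymd] -> 9 lines: iwkc syti fuths jtslt nymd nyutr utz quftu jgw
Hunk 5: at line 2 remove [fuths,jtslt] add [ikma,hczb] -> 9 lines: iwkc syti ikma hczb nymd nyutr utz quftu jgw
Hunk 6: at line 2 remove [ikma,hczb,nymd] add [uxfhs,bnbjt,ezu] -> 9 lines: iwkc syti uxfhs bnbjt ezu nyutr utz quftu jgw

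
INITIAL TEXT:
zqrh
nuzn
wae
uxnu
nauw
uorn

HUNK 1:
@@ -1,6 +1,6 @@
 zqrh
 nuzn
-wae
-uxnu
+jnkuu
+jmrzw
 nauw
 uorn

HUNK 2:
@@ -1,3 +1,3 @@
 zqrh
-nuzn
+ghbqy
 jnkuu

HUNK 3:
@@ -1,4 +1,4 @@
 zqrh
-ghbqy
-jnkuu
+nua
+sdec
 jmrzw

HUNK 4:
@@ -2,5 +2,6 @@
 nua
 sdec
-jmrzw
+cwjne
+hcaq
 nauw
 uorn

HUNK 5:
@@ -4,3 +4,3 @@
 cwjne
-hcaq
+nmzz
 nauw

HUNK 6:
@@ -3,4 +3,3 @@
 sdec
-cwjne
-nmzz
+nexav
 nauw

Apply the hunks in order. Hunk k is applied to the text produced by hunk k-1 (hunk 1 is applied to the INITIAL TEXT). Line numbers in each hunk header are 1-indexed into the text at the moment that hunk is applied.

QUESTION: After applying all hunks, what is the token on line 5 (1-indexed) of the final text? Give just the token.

Answer: nauw

Derivation:
Hunk 1: at line 1 remove [wae,uxnu] add [jnkuu,jmrzw] -> 6 lines: zqrh nuzn jnkuu jmrzw nauw uorn
Hunk 2: at line 1 remove [nuzn] add [ghbqy] -> 6 lines: zqrh ghbqy jnkuu jmrzw nauw uorn
Hunk 3: at line 1 remove [ghbqy,jnkuu] add [nua,sdec] -> 6 lines: zqrh nua sdec jmrzw nauw uorn
Hunk 4: at line 2 remove [jmrzw] add [cwjne,hcaq] -> 7 lines: zqrh nua sdec cwjne hcaq nauw uorn
Hunk 5: at line 4 remove [hcaq] add [nmzz] -> 7 lines: zqrh nua sdec cwjne nmzz nauw uorn
Hunk 6: at line 3 remove [cwjne,nmzz] add [nexav] -> 6 lines: zqrh nua sdec nexav nauw uorn
Final line 5: nauw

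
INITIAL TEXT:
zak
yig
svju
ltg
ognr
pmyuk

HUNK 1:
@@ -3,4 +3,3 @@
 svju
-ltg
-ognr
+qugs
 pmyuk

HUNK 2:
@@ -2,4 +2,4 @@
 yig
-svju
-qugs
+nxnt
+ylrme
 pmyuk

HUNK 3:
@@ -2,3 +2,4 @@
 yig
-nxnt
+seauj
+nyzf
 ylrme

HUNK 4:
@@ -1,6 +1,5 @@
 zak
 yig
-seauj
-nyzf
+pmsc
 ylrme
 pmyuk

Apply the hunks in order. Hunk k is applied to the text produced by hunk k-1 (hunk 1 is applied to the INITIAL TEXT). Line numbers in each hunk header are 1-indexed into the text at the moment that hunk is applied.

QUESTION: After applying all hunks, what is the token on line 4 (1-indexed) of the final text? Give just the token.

Hunk 1: at line 3 remove [ltg,ognr] add [qugs] -> 5 lines: zak yig svju qugs pmyuk
Hunk 2: at line 2 remove [svju,qugs] add [nxnt,ylrme] -> 5 lines: zak yig nxnt ylrme pmyuk
Hunk 3: at line 2 remove [nxnt] add [seauj,nyzf] -> 6 lines: zak yig seauj nyzf ylrme pmyuk
Hunk 4: at line 1 remove [seauj,nyzf] add [pmsc] -> 5 lines: zak yig pmsc ylrme pmyuk
Final line 4: ylrme

Answer: ylrme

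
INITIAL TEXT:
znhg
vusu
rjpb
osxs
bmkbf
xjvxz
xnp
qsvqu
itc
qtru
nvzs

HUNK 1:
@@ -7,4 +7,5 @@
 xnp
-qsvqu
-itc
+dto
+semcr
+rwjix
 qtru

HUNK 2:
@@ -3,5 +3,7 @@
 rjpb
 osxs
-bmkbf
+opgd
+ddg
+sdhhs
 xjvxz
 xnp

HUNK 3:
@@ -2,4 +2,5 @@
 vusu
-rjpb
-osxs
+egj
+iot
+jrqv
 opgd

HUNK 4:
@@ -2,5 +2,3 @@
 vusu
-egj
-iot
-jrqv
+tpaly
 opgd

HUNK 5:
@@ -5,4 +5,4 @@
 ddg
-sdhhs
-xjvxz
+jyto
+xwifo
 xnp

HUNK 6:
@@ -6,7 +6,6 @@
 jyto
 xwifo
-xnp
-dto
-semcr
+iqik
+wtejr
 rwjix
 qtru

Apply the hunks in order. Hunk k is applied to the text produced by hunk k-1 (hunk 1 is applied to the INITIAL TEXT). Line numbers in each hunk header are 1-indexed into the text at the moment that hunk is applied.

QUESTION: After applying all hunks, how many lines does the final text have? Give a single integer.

Answer: 12

Derivation:
Hunk 1: at line 7 remove [qsvqu,itc] add [dto,semcr,rwjix] -> 12 lines: znhg vusu rjpb osxs bmkbf xjvxz xnp dto semcr rwjix qtru nvzs
Hunk 2: at line 3 remove [bmkbf] add [opgd,ddg,sdhhs] -> 14 lines: znhg vusu rjpb osxs opgd ddg sdhhs xjvxz xnp dto semcr rwjix qtru nvzs
Hunk 3: at line 2 remove [rjpb,osxs] add [egj,iot,jrqv] -> 15 lines: znhg vusu egj iot jrqv opgd ddg sdhhs xjvxz xnp dto semcr rwjix qtru nvzs
Hunk 4: at line 2 remove [egj,iot,jrqv] add [tpaly] -> 13 lines: znhg vusu tpaly opgd ddg sdhhs xjvxz xnp dto semcr rwjix qtru nvzs
Hunk 5: at line 5 remove [sdhhs,xjvxz] add [jyto,xwifo] -> 13 lines: znhg vusu tpaly opgd ddg jyto xwifo xnp dto semcr rwjix qtru nvzs
Hunk 6: at line 6 remove [xnp,dto,semcr] add [iqik,wtejr] -> 12 lines: znhg vusu tpaly opgd ddg jyto xwifo iqik wtejr rwjix qtru nvzs
Final line count: 12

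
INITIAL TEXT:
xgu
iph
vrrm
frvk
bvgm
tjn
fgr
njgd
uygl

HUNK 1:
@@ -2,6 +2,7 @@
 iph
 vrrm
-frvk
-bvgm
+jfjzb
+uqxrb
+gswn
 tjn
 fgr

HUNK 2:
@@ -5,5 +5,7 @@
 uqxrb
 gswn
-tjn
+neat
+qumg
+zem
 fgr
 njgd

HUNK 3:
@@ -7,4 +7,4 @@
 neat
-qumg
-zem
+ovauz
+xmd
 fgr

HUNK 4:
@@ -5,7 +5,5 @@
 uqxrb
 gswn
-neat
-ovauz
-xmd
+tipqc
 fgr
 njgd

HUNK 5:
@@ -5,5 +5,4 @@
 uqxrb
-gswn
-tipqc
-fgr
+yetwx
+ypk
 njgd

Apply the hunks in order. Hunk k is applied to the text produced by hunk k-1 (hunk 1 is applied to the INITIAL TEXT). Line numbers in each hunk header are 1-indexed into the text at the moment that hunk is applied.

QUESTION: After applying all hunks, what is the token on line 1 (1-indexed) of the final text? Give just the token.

Hunk 1: at line 2 remove [frvk,bvgm] add [jfjzb,uqxrb,gswn] -> 10 lines: xgu iph vrrm jfjzb uqxrb gswn tjn fgr njgd uygl
Hunk 2: at line 5 remove [tjn] add [neat,qumg,zem] -> 12 lines: xgu iph vrrm jfjzb uqxrb gswn neat qumg zem fgr njgd uygl
Hunk 3: at line 7 remove [qumg,zem] add [ovauz,xmd] -> 12 lines: xgu iph vrrm jfjzb uqxrb gswn neat ovauz xmd fgr njgd uygl
Hunk 4: at line 5 remove [neat,ovauz,xmd] add [tipqc] -> 10 lines: xgu iph vrrm jfjzb uqxrb gswn tipqc fgr njgd uygl
Hunk 5: at line 5 remove [gswn,tipqc,fgr] add [yetwx,ypk] -> 9 lines: xgu iph vrrm jfjzb uqxrb yetwx ypk njgd uygl
Final line 1: xgu

Answer: xgu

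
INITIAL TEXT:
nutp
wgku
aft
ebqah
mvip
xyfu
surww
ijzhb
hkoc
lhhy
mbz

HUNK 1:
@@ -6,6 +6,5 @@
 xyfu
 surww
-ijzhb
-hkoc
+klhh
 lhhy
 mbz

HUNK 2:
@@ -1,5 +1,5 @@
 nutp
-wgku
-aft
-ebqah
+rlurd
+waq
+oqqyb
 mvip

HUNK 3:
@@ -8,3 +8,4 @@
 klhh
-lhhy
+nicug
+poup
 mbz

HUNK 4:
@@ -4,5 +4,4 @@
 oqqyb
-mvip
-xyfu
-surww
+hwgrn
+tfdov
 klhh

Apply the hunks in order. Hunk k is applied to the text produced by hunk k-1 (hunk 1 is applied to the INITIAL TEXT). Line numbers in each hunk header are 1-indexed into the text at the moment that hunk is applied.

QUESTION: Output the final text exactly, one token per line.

Answer: nutp
rlurd
waq
oqqyb
hwgrn
tfdov
klhh
nicug
poup
mbz

Derivation:
Hunk 1: at line 6 remove [ijzhb,hkoc] add [klhh] -> 10 lines: nutp wgku aft ebqah mvip xyfu surww klhh lhhy mbz
Hunk 2: at line 1 remove [wgku,aft,ebqah] add [rlurd,waq,oqqyb] -> 10 lines: nutp rlurd waq oqqyb mvip xyfu surww klhh lhhy mbz
Hunk 3: at line 8 remove [lhhy] add [nicug,poup] -> 11 lines: nutp rlurd waq oqqyb mvip xyfu surww klhh nicug poup mbz
Hunk 4: at line 4 remove [mvip,xyfu,surww] add [hwgrn,tfdov] -> 10 lines: nutp rlurd waq oqqyb hwgrn tfdov klhh nicug poup mbz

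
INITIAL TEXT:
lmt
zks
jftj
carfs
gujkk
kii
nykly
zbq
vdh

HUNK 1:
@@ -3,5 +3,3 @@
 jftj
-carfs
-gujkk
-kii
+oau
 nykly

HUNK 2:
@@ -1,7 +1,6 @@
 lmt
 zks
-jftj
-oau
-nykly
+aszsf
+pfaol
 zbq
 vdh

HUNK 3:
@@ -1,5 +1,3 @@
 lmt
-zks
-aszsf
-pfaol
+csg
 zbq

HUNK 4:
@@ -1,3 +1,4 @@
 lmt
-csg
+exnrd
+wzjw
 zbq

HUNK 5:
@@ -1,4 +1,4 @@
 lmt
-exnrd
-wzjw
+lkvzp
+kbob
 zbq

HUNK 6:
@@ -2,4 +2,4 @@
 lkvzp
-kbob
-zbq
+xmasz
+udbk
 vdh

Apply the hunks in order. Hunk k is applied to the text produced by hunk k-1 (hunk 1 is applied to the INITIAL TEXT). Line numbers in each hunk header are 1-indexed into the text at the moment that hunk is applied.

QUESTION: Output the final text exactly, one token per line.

Hunk 1: at line 3 remove [carfs,gujkk,kii] add [oau] -> 7 lines: lmt zks jftj oau nykly zbq vdh
Hunk 2: at line 1 remove [jftj,oau,nykly] add [aszsf,pfaol] -> 6 lines: lmt zks aszsf pfaol zbq vdh
Hunk 3: at line 1 remove [zks,aszsf,pfaol] add [csg] -> 4 lines: lmt csg zbq vdh
Hunk 4: at line 1 remove [csg] add [exnrd,wzjw] -> 5 lines: lmt exnrd wzjw zbq vdh
Hunk 5: at line 1 remove [exnrd,wzjw] add [lkvzp,kbob] -> 5 lines: lmt lkvzp kbob zbq vdh
Hunk 6: at line 2 remove [kbob,zbq] add [xmasz,udbk] -> 5 lines: lmt lkvzp xmasz udbk vdh

Answer: lmt
lkvzp
xmasz
udbk
vdh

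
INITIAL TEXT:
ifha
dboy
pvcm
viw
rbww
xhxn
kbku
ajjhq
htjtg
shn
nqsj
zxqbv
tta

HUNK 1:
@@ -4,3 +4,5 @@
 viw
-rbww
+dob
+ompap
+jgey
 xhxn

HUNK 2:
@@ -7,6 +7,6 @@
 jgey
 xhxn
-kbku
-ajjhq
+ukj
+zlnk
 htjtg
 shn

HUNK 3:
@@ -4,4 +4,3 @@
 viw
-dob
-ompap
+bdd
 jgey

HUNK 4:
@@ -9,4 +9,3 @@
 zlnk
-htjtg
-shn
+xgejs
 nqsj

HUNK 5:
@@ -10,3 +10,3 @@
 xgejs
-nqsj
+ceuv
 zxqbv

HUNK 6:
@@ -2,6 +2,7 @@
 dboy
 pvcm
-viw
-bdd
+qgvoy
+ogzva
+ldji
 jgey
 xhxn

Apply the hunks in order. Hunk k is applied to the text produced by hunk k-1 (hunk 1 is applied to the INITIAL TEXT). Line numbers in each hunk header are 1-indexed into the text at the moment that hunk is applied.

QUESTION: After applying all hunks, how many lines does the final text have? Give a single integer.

Hunk 1: at line 4 remove [rbww] add [dob,ompap,jgey] -> 15 lines: ifha dboy pvcm viw dob ompap jgey xhxn kbku ajjhq htjtg shn nqsj zxqbv tta
Hunk 2: at line 7 remove [kbku,ajjhq] add [ukj,zlnk] -> 15 lines: ifha dboy pvcm viw dob ompap jgey xhxn ukj zlnk htjtg shn nqsj zxqbv tta
Hunk 3: at line 4 remove [dob,ompap] add [bdd] -> 14 lines: ifha dboy pvcm viw bdd jgey xhxn ukj zlnk htjtg shn nqsj zxqbv tta
Hunk 4: at line 9 remove [htjtg,shn] add [xgejs] -> 13 lines: ifha dboy pvcm viw bdd jgey xhxn ukj zlnk xgejs nqsj zxqbv tta
Hunk 5: at line 10 remove [nqsj] add [ceuv] -> 13 lines: ifha dboy pvcm viw bdd jgey xhxn ukj zlnk xgejs ceuv zxqbv tta
Hunk 6: at line 2 remove [viw,bdd] add [qgvoy,ogzva,ldji] -> 14 lines: ifha dboy pvcm qgvoy ogzva ldji jgey xhxn ukj zlnk xgejs ceuv zxqbv tta
Final line count: 14

Answer: 14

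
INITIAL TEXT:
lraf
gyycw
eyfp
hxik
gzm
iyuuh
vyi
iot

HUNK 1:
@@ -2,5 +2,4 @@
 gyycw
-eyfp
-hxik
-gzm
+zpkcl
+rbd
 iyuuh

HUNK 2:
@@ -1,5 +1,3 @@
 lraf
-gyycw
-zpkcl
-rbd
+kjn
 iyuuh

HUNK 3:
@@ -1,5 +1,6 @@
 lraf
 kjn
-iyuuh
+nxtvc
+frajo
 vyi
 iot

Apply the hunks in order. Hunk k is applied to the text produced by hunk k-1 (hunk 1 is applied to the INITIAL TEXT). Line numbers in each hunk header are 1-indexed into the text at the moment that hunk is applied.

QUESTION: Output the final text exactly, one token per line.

Answer: lraf
kjn
nxtvc
frajo
vyi
iot

Derivation:
Hunk 1: at line 2 remove [eyfp,hxik,gzm] add [zpkcl,rbd] -> 7 lines: lraf gyycw zpkcl rbd iyuuh vyi iot
Hunk 2: at line 1 remove [gyycw,zpkcl,rbd] add [kjn] -> 5 lines: lraf kjn iyuuh vyi iot
Hunk 3: at line 1 remove [iyuuh] add [nxtvc,frajo] -> 6 lines: lraf kjn nxtvc frajo vyi iot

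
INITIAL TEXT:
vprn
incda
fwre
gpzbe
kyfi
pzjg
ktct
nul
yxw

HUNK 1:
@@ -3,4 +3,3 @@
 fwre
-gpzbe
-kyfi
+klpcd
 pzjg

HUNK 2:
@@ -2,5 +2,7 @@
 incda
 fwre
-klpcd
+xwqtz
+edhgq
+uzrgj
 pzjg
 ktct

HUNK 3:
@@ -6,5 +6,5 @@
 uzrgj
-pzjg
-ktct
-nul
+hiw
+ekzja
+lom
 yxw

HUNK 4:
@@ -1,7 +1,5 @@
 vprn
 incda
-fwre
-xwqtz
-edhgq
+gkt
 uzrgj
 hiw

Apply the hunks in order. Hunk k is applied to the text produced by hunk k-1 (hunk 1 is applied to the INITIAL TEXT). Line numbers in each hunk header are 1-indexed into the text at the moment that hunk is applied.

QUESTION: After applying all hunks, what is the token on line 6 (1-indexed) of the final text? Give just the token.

Answer: ekzja

Derivation:
Hunk 1: at line 3 remove [gpzbe,kyfi] add [klpcd] -> 8 lines: vprn incda fwre klpcd pzjg ktct nul yxw
Hunk 2: at line 2 remove [klpcd] add [xwqtz,edhgq,uzrgj] -> 10 lines: vprn incda fwre xwqtz edhgq uzrgj pzjg ktct nul yxw
Hunk 3: at line 6 remove [pzjg,ktct,nul] add [hiw,ekzja,lom] -> 10 lines: vprn incda fwre xwqtz edhgq uzrgj hiw ekzja lom yxw
Hunk 4: at line 1 remove [fwre,xwqtz,edhgq] add [gkt] -> 8 lines: vprn incda gkt uzrgj hiw ekzja lom yxw
Final line 6: ekzja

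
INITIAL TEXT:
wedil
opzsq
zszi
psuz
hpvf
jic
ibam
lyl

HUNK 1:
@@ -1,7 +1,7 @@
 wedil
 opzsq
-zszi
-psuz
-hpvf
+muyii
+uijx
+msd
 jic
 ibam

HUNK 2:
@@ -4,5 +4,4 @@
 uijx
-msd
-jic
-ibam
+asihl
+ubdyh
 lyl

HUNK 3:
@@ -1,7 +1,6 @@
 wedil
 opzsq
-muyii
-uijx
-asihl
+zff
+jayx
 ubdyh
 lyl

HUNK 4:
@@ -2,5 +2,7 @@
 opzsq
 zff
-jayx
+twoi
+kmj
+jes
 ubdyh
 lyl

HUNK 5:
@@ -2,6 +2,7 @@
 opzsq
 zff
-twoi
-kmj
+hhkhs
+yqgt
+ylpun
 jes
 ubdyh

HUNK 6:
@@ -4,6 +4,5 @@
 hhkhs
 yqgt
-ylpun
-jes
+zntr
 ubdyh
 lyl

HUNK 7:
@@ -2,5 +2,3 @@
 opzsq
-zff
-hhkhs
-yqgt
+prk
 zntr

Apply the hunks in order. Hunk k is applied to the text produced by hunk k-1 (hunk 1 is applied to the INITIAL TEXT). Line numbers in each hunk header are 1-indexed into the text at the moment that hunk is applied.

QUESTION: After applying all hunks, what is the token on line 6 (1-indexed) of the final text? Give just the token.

Answer: lyl

Derivation:
Hunk 1: at line 1 remove [zszi,psuz,hpvf] add [muyii,uijx,msd] -> 8 lines: wedil opzsq muyii uijx msd jic ibam lyl
Hunk 2: at line 4 remove [msd,jic,ibam] add [asihl,ubdyh] -> 7 lines: wedil opzsq muyii uijx asihl ubdyh lyl
Hunk 3: at line 1 remove [muyii,uijx,asihl] add [zff,jayx] -> 6 lines: wedil opzsq zff jayx ubdyh lyl
Hunk 4: at line 2 remove [jayx] add [twoi,kmj,jes] -> 8 lines: wedil opzsq zff twoi kmj jes ubdyh lyl
Hunk 5: at line 2 remove [twoi,kmj] add [hhkhs,yqgt,ylpun] -> 9 lines: wedil opzsq zff hhkhs yqgt ylpun jes ubdyh lyl
Hunk 6: at line 4 remove [ylpun,jes] add [zntr] -> 8 lines: wedil opzsq zff hhkhs yqgt zntr ubdyh lyl
Hunk 7: at line 2 remove [zff,hhkhs,yqgt] add [prk] -> 6 lines: wedil opzsq prk zntr ubdyh lyl
Final line 6: lyl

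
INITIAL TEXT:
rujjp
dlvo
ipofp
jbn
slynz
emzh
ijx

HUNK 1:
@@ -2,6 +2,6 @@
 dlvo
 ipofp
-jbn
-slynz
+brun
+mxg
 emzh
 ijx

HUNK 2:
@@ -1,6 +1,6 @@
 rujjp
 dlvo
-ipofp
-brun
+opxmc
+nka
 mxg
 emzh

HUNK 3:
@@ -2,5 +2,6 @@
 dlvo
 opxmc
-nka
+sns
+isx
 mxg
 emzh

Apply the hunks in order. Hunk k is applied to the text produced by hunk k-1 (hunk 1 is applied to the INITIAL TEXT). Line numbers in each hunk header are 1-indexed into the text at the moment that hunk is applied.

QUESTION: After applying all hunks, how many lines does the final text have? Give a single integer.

Answer: 8

Derivation:
Hunk 1: at line 2 remove [jbn,slynz] add [brun,mxg] -> 7 lines: rujjp dlvo ipofp brun mxg emzh ijx
Hunk 2: at line 1 remove [ipofp,brun] add [opxmc,nka] -> 7 lines: rujjp dlvo opxmc nka mxg emzh ijx
Hunk 3: at line 2 remove [nka] add [sns,isx] -> 8 lines: rujjp dlvo opxmc sns isx mxg emzh ijx
Final line count: 8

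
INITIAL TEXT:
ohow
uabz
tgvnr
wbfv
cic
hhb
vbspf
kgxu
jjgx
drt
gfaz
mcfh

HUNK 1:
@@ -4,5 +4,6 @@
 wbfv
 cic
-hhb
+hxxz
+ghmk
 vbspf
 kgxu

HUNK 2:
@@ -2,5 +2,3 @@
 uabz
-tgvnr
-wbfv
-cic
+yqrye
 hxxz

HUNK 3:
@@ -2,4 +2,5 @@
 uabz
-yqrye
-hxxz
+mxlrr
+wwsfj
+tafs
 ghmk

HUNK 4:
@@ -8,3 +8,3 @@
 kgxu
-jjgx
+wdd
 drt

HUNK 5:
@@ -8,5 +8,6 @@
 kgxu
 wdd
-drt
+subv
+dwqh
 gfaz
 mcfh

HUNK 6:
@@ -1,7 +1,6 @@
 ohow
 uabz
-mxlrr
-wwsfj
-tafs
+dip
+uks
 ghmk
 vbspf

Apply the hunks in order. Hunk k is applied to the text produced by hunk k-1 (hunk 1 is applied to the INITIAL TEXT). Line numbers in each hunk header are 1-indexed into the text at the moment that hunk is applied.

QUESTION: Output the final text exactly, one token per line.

Hunk 1: at line 4 remove [hhb] add [hxxz,ghmk] -> 13 lines: ohow uabz tgvnr wbfv cic hxxz ghmk vbspf kgxu jjgx drt gfaz mcfh
Hunk 2: at line 2 remove [tgvnr,wbfv,cic] add [yqrye] -> 11 lines: ohow uabz yqrye hxxz ghmk vbspf kgxu jjgx drt gfaz mcfh
Hunk 3: at line 2 remove [yqrye,hxxz] add [mxlrr,wwsfj,tafs] -> 12 lines: ohow uabz mxlrr wwsfj tafs ghmk vbspf kgxu jjgx drt gfaz mcfh
Hunk 4: at line 8 remove [jjgx] add [wdd] -> 12 lines: ohow uabz mxlrr wwsfj tafs ghmk vbspf kgxu wdd drt gfaz mcfh
Hunk 5: at line 8 remove [drt] add [subv,dwqh] -> 13 lines: ohow uabz mxlrr wwsfj tafs ghmk vbspf kgxu wdd subv dwqh gfaz mcfh
Hunk 6: at line 1 remove [mxlrr,wwsfj,tafs] add [dip,uks] -> 12 lines: ohow uabz dip uks ghmk vbspf kgxu wdd subv dwqh gfaz mcfh

Answer: ohow
uabz
dip
uks
ghmk
vbspf
kgxu
wdd
subv
dwqh
gfaz
mcfh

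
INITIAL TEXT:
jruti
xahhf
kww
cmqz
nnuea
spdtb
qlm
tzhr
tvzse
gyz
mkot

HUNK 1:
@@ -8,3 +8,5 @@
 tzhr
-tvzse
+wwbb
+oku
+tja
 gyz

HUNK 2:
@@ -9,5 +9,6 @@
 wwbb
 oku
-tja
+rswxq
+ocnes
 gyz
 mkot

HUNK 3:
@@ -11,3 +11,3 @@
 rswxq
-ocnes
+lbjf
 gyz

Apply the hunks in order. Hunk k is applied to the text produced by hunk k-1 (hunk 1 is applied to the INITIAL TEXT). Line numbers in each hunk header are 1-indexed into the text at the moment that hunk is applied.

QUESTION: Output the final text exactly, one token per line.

Answer: jruti
xahhf
kww
cmqz
nnuea
spdtb
qlm
tzhr
wwbb
oku
rswxq
lbjf
gyz
mkot

Derivation:
Hunk 1: at line 8 remove [tvzse] add [wwbb,oku,tja] -> 13 lines: jruti xahhf kww cmqz nnuea spdtb qlm tzhr wwbb oku tja gyz mkot
Hunk 2: at line 9 remove [tja] add [rswxq,ocnes] -> 14 lines: jruti xahhf kww cmqz nnuea spdtb qlm tzhr wwbb oku rswxq ocnes gyz mkot
Hunk 3: at line 11 remove [ocnes] add [lbjf] -> 14 lines: jruti xahhf kww cmqz nnuea spdtb qlm tzhr wwbb oku rswxq lbjf gyz mkot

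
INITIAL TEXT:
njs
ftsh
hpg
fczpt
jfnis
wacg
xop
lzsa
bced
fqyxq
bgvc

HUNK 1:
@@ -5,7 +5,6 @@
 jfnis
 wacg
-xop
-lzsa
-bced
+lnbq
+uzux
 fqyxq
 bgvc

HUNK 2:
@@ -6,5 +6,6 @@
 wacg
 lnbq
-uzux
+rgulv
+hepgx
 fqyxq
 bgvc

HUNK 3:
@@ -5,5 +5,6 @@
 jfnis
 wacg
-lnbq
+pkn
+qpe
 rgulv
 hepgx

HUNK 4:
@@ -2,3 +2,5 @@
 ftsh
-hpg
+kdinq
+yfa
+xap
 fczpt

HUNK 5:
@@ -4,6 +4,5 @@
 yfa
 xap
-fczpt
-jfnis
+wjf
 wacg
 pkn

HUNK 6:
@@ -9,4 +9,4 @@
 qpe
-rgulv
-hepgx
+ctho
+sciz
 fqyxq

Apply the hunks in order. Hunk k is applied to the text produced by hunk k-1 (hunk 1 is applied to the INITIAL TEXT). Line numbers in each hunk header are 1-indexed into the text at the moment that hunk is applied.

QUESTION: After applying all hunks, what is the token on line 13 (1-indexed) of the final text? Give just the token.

Hunk 1: at line 5 remove [xop,lzsa,bced] add [lnbq,uzux] -> 10 lines: njs ftsh hpg fczpt jfnis wacg lnbq uzux fqyxq bgvc
Hunk 2: at line 6 remove [uzux] add [rgulv,hepgx] -> 11 lines: njs ftsh hpg fczpt jfnis wacg lnbq rgulv hepgx fqyxq bgvc
Hunk 3: at line 5 remove [lnbq] add [pkn,qpe] -> 12 lines: njs ftsh hpg fczpt jfnis wacg pkn qpe rgulv hepgx fqyxq bgvc
Hunk 4: at line 2 remove [hpg] add [kdinq,yfa,xap] -> 14 lines: njs ftsh kdinq yfa xap fczpt jfnis wacg pkn qpe rgulv hepgx fqyxq bgvc
Hunk 5: at line 4 remove [fczpt,jfnis] add [wjf] -> 13 lines: njs ftsh kdinq yfa xap wjf wacg pkn qpe rgulv hepgx fqyxq bgvc
Hunk 6: at line 9 remove [rgulv,hepgx] add [ctho,sciz] -> 13 lines: njs ftsh kdinq yfa xap wjf wacg pkn qpe ctho sciz fqyxq bgvc
Final line 13: bgvc

Answer: bgvc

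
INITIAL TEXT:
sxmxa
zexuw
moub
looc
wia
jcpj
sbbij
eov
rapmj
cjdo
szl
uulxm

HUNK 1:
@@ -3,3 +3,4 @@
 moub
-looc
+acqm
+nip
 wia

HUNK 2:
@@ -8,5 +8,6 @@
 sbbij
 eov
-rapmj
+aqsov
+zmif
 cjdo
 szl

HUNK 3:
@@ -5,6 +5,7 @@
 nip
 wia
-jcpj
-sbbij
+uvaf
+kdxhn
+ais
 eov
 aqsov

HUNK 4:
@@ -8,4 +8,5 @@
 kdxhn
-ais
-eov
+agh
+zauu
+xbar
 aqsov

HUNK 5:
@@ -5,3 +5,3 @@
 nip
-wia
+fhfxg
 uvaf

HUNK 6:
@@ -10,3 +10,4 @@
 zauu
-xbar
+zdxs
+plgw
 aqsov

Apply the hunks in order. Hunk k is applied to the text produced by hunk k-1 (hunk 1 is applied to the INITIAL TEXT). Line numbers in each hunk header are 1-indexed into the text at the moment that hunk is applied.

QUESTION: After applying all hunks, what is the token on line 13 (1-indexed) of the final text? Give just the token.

Answer: aqsov

Derivation:
Hunk 1: at line 3 remove [looc] add [acqm,nip] -> 13 lines: sxmxa zexuw moub acqm nip wia jcpj sbbij eov rapmj cjdo szl uulxm
Hunk 2: at line 8 remove [rapmj] add [aqsov,zmif] -> 14 lines: sxmxa zexuw moub acqm nip wia jcpj sbbij eov aqsov zmif cjdo szl uulxm
Hunk 3: at line 5 remove [jcpj,sbbij] add [uvaf,kdxhn,ais] -> 15 lines: sxmxa zexuw moub acqm nip wia uvaf kdxhn ais eov aqsov zmif cjdo szl uulxm
Hunk 4: at line 8 remove [ais,eov] add [agh,zauu,xbar] -> 16 lines: sxmxa zexuw moub acqm nip wia uvaf kdxhn agh zauu xbar aqsov zmif cjdo szl uulxm
Hunk 5: at line 5 remove [wia] add [fhfxg] -> 16 lines: sxmxa zexuw moub acqm nip fhfxg uvaf kdxhn agh zauu xbar aqsov zmif cjdo szl uulxm
Hunk 6: at line 10 remove [xbar] add [zdxs,plgw] -> 17 lines: sxmxa zexuw moub acqm nip fhfxg uvaf kdxhn agh zauu zdxs plgw aqsov zmif cjdo szl uulxm
Final line 13: aqsov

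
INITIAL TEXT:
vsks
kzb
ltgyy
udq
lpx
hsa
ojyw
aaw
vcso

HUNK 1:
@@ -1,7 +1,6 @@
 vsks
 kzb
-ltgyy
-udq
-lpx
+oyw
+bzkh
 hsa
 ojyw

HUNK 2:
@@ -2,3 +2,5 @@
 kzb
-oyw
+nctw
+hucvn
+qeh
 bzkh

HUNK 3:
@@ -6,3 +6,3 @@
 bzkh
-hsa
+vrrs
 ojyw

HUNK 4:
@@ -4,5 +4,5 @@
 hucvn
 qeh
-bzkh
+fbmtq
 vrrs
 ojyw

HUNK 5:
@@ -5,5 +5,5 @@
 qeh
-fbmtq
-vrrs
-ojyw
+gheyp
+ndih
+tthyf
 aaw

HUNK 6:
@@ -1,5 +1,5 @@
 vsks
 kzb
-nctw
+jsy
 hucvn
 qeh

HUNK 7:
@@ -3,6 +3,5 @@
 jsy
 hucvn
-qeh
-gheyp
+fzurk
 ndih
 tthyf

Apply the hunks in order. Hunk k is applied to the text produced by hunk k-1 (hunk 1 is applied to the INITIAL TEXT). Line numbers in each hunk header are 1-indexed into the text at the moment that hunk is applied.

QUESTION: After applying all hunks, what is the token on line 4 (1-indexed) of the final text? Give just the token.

Answer: hucvn

Derivation:
Hunk 1: at line 1 remove [ltgyy,udq,lpx] add [oyw,bzkh] -> 8 lines: vsks kzb oyw bzkh hsa ojyw aaw vcso
Hunk 2: at line 2 remove [oyw] add [nctw,hucvn,qeh] -> 10 lines: vsks kzb nctw hucvn qeh bzkh hsa ojyw aaw vcso
Hunk 3: at line 6 remove [hsa] add [vrrs] -> 10 lines: vsks kzb nctw hucvn qeh bzkh vrrs ojyw aaw vcso
Hunk 4: at line 4 remove [bzkh] add [fbmtq] -> 10 lines: vsks kzb nctw hucvn qeh fbmtq vrrs ojyw aaw vcso
Hunk 5: at line 5 remove [fbmtq,vrrs,ojyw] add [gheyp,ndih,tthyf] -> 10 lines: vsks kzb nctw hucvn qeh gheyp ndih tthyf aaw vcso
Hunk 6: at line 1 remove [nctw] add [jsy] -> 10 lines: vsks kzb jsy hucvn qeh gheyp ndih tthyf aaw vcso
Hunk 7: at line 3 remove [qeh,gheyp] add [fzurk] -> 9 lines: vsks kzb jsy hucvn fzurk ndih tthyf aaw vcso
Final line 4: hucvn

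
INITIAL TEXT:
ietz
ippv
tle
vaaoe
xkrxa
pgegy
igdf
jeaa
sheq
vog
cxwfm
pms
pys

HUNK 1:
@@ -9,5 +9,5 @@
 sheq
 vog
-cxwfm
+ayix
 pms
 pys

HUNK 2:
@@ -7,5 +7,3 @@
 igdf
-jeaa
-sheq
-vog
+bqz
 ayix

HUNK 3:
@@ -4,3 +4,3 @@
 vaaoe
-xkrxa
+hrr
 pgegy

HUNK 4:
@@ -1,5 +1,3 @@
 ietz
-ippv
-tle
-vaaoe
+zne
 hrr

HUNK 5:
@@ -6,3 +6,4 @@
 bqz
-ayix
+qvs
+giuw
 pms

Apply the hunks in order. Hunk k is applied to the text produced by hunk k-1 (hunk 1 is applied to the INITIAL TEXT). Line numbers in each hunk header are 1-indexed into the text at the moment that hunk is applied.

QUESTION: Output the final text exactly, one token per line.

Answer: ietz
zne
hrr
pgegy
igdf
bqz
qvs
giuw
pms
pys

Derivation:
Hunk 1: at line 9 remove [cxwfm] add [ayix] -> 13 lines: ietz ippv tle vaaoe xkrxa pgegy igdf jeaa sheq vog ayix pms pys
Hunk 2: at line 7 remove [jeaa,sheq,vog] add [bqz] -> 11 lines: ietz ippv tle vaaoe xkrxa pgegy igdf bqz ayix pms pys
Hunk 3: at line 4 remove [xkrxa] add [hrr] -> 11 lines: ietz ippv tle vaaoe hrr pgegy igdf bqz ayix pms pys
Hunk 4: at line 1 remove [ippv,tle,vaaoe] add [zne] -> 9 lines: ietz zne hrr pgegy igdf bqz ayix pms pys
Hunk 5: at line 6 remove [ayix] add [qvs,giuw] -> 10 lines: ietz zne hrr pgegy igdf bqz qvs giuw pms pys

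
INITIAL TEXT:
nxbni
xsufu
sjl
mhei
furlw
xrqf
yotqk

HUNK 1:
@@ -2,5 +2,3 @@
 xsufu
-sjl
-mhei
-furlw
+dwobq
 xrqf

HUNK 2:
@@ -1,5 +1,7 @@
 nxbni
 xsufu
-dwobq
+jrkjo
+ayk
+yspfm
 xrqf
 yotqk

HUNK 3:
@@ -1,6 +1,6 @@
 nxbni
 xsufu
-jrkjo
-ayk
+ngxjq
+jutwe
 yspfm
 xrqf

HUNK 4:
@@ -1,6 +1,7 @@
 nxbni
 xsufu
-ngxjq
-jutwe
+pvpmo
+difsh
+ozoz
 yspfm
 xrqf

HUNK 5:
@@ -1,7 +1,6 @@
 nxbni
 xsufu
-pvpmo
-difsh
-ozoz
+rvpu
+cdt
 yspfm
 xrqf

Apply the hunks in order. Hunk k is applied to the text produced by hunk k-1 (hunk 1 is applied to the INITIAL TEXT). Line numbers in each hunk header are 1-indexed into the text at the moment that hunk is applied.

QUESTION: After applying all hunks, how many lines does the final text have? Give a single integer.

Hunk 1: at line 2 remove [sjl,mhei,furlw] add [dwobq] -> 5 lines: nxbni xsufu dwobq xrqf yotqk
Hunk 2: at line 1 remove [dwobq] add [jrkjo,ayk,yspfm] -> 7 lines: nxbni xsufu jrkjo ayk yspfm xrqf yotqk
Hunk 3: at line 1 remove [jrkjo,ayk] add [ngxjq,jutwe] -> 7 lines: nxbni xsufu ngxjq jutwe yspfm xrqf yotqk
Hunk 4: at line 1 remove [ngxjq,jutwe] add [pvpmo,difsh,ozoz] -> 8 lines: nxbni xsufu pvpmo difsh ozoz yspfm xrqf yotqk
Hunk 5: at line 1 remove [pvpmo,difsh,ozoz] add [rvpu,cdt] -> 7 lines: nxbni xsufu rvpu cdt yspfm xrqf yotqk
Final line count: 7

Answer: 7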